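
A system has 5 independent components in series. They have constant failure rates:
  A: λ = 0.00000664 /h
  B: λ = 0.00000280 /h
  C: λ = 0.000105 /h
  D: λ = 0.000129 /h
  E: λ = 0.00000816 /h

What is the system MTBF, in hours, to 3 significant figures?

Series of exponential components: λ_sys = Σ λ_i
λ_sys = 0.00000664 + 0.00000280 + 0.000105 + 0.000129 + 0.00000816 = 2.5160e-04 /h
MTBF = 1 / λ_sys = 3970 h

3970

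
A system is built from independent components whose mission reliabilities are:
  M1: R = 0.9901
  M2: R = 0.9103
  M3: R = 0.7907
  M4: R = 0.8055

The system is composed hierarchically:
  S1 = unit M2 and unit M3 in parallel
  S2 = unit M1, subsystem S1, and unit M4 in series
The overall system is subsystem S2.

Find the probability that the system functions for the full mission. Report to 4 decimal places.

Parallel (M2 and M3): 1 − (1 − 0.910300)(1 − 0.790700) = 0.981226
Series (M1, [0.981226], and M4): 0.990100 × 0.981226 × 0.805500 = 0.7826

0.7826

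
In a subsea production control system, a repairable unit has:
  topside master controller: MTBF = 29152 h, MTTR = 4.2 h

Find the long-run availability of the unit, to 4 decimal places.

0.9999

A(topside master controller) = MTBF/(MTBF+MTTR) = 29152/(29152+4.2) = 0.9999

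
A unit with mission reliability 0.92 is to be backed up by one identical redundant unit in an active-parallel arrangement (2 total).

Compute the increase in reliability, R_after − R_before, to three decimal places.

0.074

R_before = 0.92
R_after = 1 − (1 − 0.92)^2 = 0.994
ΔR = 0.994 − 0.92 = 0.074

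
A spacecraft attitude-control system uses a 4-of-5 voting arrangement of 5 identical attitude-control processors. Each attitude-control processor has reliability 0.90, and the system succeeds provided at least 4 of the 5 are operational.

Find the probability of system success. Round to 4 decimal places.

0.9185

R = Σ_{i=4}^{5} C(5,i) p^i (1−p)^{5−i} with p = 0.90
C(5,4)·0.90^4·0.10^1 = 0.328050
C(5,5)·0.90^5·0.10^0 = 0.590490
Sum = 0.9185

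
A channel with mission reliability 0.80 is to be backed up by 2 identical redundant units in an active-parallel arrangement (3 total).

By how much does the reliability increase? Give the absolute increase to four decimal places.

0.1920

R_before = 0.80
R_after = 1 − (1 − 0.80)^3 = 0.9920
ΔR = 0.9920 − 0.80 = 0.1920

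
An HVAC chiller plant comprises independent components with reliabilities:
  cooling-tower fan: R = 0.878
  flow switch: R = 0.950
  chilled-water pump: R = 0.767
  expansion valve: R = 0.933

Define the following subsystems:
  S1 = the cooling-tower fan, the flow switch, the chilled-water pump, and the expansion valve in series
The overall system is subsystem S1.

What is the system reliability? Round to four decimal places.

Series (cooling-tower fan, flow switch, chilled-water pump, and expansion valve): 0.878000 × 0.950000 × 0.767000 × 0.933000 = 0.5969

0.5969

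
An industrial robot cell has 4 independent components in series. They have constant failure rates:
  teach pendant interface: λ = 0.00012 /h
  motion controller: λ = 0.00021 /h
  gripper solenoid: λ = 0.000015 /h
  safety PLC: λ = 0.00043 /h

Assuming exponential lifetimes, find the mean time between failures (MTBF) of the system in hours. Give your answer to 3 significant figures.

1290

Series of exponential components: λ_sys = Σ λ_i
λ_sys = 0.00012 + 0.00021 + 0.000015 + 0.00043 = 7.7500e-04 /h
MTBF = 1 / λ_sys = 1290 h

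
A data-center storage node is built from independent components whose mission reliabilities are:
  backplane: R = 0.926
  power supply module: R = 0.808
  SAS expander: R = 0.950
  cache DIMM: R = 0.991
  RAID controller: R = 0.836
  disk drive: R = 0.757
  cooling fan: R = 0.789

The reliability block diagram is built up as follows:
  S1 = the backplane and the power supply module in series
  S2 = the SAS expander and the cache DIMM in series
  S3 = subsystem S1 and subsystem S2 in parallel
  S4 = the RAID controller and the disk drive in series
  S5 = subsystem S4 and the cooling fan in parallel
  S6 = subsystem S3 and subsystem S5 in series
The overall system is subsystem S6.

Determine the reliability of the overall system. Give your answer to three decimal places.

0.909

Series (backplane and power supply module): 0.92600 × 0.80800 = 0.74821
Series (SAS expander and cache DIMM): 0.95000 × 0.99100 = 0.94145
Parallel ([0.74821] and [0.94145]): 1 − (1 − 0.74821)(1 − 0.94145) = 0.98526
Series (RAID controller and disk drive): 0.83600 × 0.75700 = 0.63285
Parallel ([0.63285] and cooling fan): 1 − (1 − 0.63285)(1 − 0.78900) = 0.92253
Series ([0.98526] and [0.92253]): 0.98526 × 0.92253 = 0.909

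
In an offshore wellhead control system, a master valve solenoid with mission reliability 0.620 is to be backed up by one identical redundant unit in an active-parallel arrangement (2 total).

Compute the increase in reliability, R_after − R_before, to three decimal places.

0.236

R_before = 0.620
R_after = 1 − (1 − 0.620)^2 = 0.856
ΔR = 0.856 − 0.620 = 0.236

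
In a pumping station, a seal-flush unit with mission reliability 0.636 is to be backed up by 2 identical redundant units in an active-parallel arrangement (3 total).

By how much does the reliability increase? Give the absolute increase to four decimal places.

R_before = 0.636
R_after = 1 − (1 − 0.636)^3 = 0.9518
ΔR = 0.9518 − 0.636 = 0.3158

0.3158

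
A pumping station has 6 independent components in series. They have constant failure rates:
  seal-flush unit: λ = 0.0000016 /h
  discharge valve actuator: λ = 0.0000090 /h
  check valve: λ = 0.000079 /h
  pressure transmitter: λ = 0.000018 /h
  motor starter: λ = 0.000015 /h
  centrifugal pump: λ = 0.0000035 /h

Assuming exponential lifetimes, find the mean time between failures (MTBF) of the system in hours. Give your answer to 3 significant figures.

Series of exponential components: λ_sys = Σ λ_i
λ_sys = 0.0000016 + 0.0000090 + 0.000079 + 0.000018 + 0.000015 + 0.0000035 = 1.2610e-04 /h
MTBF = 1 / λ_sys = 7930 h

7930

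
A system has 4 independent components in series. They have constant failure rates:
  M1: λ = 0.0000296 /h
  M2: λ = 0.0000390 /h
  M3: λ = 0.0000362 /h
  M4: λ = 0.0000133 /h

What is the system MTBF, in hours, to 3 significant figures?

8470

Series of exponential components: λ_sys = Σ λ_i
λ_sys = 0.0000296 + 0.0000390 + 0.0000362 + 0.0000133 = 1.1810e-04 /h
MTBF = 1 / λ_sys = 8470 h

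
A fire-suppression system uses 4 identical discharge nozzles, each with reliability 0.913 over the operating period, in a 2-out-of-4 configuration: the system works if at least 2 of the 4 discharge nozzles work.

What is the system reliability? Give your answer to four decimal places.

0.9975

R = Σ_{i=2}^{4} C(4,i) p^i (1−p)^{4−i} with p = 0.913
C(4,2)·0.913^2·0.087^2 = 0.037856
C(4,3)·0.913^3·0.087^1 = 0.264845
C(4,4)·0.913^4·0.087^0 = 0.694837
Sum = 0.9975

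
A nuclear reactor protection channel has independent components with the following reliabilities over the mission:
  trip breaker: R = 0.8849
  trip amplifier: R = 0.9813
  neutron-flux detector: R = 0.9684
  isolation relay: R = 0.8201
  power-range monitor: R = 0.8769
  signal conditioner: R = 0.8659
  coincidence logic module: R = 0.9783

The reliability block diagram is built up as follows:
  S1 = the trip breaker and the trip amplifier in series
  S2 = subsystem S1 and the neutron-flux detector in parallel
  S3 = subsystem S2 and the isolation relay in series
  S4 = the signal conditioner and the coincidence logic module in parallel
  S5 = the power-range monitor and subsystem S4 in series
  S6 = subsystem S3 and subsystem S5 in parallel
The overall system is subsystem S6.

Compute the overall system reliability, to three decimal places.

0.977

Series (trip breaker and trip amplifier): 0.88490 × 0.98130 = 0.86835
Parallel ([0.86835] and neutron-flux detector): 1 − (1 − 0.86835)(1 − 0.96840) = 0.99584
Series ([0.99584] and isolation relay): 0.99584 × 0.82010 = 0.81669
Parallel (signal conditioner and coincidence logic module): 1 − (1 − 0.86590)(1 − 0.97830) = 0.99709
Series (power-range monitor and [0.99709]): 0.87690 × 0.99709 = 0.87435
Parallel ([0.81669] and [0.87435]): 1 − (1 − 0.81669)(1 − 0.87435) = 0.977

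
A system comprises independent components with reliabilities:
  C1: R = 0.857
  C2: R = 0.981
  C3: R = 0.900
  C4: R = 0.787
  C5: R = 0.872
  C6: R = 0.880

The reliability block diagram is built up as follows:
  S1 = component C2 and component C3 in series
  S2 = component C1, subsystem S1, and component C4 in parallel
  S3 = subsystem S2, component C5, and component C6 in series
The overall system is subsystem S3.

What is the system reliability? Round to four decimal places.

0.7646

Series (C2 and C3): 0.981000 × 0.900000 = 0.882900
Parallel (C1, [0.882900], and C4): 1 − (1 − 0.857000)(1 − 0.882900)(1 − 0.787000) = 0.996433
Series ([0.996433], C5, and C6): 0.996433 × 0.872000 × 0.880000 = 0.7646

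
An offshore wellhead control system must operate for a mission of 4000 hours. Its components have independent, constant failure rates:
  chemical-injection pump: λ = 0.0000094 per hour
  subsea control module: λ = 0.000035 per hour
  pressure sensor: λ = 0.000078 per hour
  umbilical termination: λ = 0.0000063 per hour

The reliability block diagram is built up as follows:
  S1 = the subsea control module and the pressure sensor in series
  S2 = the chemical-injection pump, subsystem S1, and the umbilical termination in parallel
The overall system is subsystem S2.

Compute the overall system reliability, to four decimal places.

0.9997

R(chemical-injection pump) = exp(−0.0000094 × 4000) = 0.963098
R(subsea control module) = exp(−0.000035 × 4000) = 0.869358
R(pressure sensor) = exp(−0.000078 × 4000) = 0.731982
R(umbilical termination) = exp(−0.0000063 × 4000) = 0.975115
Series (subsea control module and pressure sensor): 0.869358 × 0.731982 = 0.636354
Parallel (chemical-injection pump, [0.636354], and umbilical termination): 1 − (1 − 0.963098)(1 − 0.636354)(1 − 0.975115) = 0.9997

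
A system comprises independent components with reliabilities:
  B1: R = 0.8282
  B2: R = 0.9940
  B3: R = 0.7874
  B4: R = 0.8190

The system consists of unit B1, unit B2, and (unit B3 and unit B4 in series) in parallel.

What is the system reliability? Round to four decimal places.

0.9996

Series (B3 and B4): 0.787400 × 0.819000 = 0.644881
Parallel (B1, B2, and [0.644881]): 1 − (1 − 0.828200)(1 − 0.994000)(1 − 0.644881) = 0.9996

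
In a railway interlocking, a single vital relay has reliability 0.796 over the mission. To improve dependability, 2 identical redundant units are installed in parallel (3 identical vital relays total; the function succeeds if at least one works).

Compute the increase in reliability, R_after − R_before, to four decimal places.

0.1955

R_before = 0.796
R_after = 1 − (1 − 0.796)^3 = 0.9915
ΔR = 0.9915 − 0.796 = 0.1955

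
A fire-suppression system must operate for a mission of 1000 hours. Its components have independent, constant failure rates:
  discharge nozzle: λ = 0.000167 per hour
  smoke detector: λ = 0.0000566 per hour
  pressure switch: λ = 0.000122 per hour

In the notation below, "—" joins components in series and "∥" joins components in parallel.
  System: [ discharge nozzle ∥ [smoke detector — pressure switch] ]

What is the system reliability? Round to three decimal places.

R(discharge nozzle) = exp(−0.000167 × 1000) = 0.84620
R(smoke detector) = exp(−0.0000566 × 1000) = 0.94497
R(pressure switch) = exp(−0.000122 × 1000) = 0.88515
Series (smoke detector and pressure switch): 0.94497 × 0.88515 = 0.83644
Parallel (discharge nozzle and [0.83644]): 1 − (1 − 0.84620)(1 − 0.83644) = 0.975

0.975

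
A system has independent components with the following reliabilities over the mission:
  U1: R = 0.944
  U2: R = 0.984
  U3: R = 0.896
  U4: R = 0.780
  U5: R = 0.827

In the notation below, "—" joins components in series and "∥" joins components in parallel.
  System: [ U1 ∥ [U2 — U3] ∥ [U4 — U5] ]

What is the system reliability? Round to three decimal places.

0.998

Series (U2 and U3): 0.98400 × 0.89600 = 0.88166
Series (U4 and U5): 0.78000 × 0.82700 = 0.64506
Parallel (U1, [0.88166], and [0.64506]): 1 − (1 − 0.94400)(1 − 0.88166)(1 − 0.64506) = 0.998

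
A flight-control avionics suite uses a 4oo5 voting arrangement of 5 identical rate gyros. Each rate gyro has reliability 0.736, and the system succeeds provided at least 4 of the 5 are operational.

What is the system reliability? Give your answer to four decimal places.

0.6033

R = Σ_{i=4}^{5} C(5,i) p^i (1−p)^{5−i} with p = 0.736
C(5,4)·0.736^4·0.264^1 = 0.387334
C(5,5)·0.736^5·0.264^0 = 0.215968
Sum = 0.6033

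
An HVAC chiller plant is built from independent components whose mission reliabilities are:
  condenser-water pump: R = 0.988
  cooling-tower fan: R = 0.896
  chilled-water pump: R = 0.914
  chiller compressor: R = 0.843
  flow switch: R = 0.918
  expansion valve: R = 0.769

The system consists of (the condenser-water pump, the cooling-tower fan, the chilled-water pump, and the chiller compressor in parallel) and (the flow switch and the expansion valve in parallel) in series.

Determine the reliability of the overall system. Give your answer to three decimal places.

0.981

Parallel (condenser-water pump, cooling-tower fan, chilled-water pump, and chiller compressor): 1 − (1 − 0.98800)(1 − 0.89600)(1 − 0.91400)(1 − 0.84300) = 0.99998
Parallel (flow switch and expansion valve): 1 − (1 − 0.91800)(1 − 0.76900) = 0.98106
Series ([0.99998] and [0.98106]): 0.99998 × 0.98106 = 0.981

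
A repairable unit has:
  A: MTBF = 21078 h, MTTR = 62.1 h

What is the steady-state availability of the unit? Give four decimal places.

A(A) = MTBF/(MTBF+MTTR) = 21078/(21078+62.1) = 0.9971

0.9971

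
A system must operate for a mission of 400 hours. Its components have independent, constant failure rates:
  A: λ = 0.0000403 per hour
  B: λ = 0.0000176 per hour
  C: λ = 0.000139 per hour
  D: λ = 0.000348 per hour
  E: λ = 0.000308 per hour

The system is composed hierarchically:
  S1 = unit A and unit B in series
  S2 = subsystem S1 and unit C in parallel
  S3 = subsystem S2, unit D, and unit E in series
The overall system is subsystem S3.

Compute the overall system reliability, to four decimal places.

R(A) = exp(−0.0000403 × 400) = 0.984009
R(B) = exp(−0.0000176 × 400) = 0.992985
R(C) = exp(−0.000139 × 400) = 0.945917
R(D) = exp(−0.000348 × 400) = 0.870054
R(E) = exp(−0.000308 × 400) = 0.884087
Series (A and B): 0.984009 × 0.992985 = 0.977106
Parallel ([0.977106] and C): 1 − (1 − 0.977106)(1 − 0.945917) = 0.998762
Series ([0.998762], D, and E): 0.998762 × 0.870054 × 0.884087 = 0.7683

0.7683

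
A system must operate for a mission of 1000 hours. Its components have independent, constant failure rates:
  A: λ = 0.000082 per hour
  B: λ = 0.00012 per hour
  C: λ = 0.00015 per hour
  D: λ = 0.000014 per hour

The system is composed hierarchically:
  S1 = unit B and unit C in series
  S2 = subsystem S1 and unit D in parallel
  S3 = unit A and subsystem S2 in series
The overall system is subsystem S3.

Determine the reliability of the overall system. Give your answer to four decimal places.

R(A) = exp(−0.000082 × 1000) = 0.921272
R(B) = exp(−0.00012 × 1000) = 0.886920
R(C) = exp(−0.00015 × 1000) = 0.860708
R(D) = exp(−0.000014 × 1000) = 0.986098
Series (B and C): 0.886920 × 0.860708 = 0.763379
Parallel ([0.763379] and D): 1 − (1 − 0.763379)(1 − 0.986098) = 0.996710
Series (A and [0.996710]): 0.921272 × 0.996710 = 0.9182

0.9182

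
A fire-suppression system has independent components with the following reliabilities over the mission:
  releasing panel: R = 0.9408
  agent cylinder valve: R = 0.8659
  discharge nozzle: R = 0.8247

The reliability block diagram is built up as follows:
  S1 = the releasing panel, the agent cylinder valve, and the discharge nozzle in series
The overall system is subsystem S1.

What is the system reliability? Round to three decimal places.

Series (releasing panel, agent cylinder valve, and discharge nozzle): 0.94080 × 0.86590 × 0.82470 = 0.672

0.672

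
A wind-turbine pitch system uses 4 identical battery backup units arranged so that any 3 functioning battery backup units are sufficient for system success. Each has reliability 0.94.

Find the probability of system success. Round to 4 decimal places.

R = Σ_{i=3}^{4} C(4,i) p^i (1−p)^{4−i} with p = 0.94
C(4,3)·0.94^3·0.06^1 = 0.199340
C(4,4)·0.94^4·0.06^0 = 0.780749
Sum = 0.9801

0.9801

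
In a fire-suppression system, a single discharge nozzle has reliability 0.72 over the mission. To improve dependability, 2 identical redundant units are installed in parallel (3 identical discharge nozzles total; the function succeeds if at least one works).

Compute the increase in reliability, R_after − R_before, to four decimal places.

0.2580

R_before = 0.72
R_after = 1 − (1 − 0.72)^3 = 0.9780
ΔR = 0.9780 − 0.72 = 0.2580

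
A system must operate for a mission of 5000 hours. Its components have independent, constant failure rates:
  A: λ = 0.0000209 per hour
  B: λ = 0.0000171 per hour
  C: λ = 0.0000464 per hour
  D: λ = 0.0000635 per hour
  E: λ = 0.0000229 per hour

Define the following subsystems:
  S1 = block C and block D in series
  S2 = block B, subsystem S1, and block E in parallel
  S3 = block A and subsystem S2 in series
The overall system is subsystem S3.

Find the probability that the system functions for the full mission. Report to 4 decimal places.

0.8974

R(A) = exp(−0.0000209 × 5000) = 0.900775
R(B) = exp(−0.0000171 × 5000) = 0.918053
R(C) = exp(−0.0000464 × 5000) = 0.792946
R(D) = exp(−0.0000635 × 5000) = 0.727967
R(E) = exp(−0.0000229 × 5000) = 0.891812
Series (C and D): 0.792946 × 0.727967 = 0.577239
Parallel (B, [0.577239], and E): 1 − (1 − 0.918053)(1 − 0.577239)(1 − 0.891812) = 0.996252
Series (A and [0.996252]): 0.900775 × 0.996252 = 0.8974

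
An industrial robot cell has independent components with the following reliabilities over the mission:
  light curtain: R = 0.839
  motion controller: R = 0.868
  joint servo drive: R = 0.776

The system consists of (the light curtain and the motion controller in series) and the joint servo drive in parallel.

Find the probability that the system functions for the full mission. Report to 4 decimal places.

0.9391

Series (light curtain and motion controller): 0.839000 × 0.868000 = 0.728252
Parallel ([0.728252] and joint servo drive): 1 − (1 − 0.728252)(1 − 0.776000) = 0.9391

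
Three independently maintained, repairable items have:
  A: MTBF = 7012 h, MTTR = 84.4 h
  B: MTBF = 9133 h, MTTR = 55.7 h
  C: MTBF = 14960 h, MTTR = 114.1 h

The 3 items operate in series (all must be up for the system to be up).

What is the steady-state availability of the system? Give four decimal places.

A(A) = MTBF/(MTBF+MTTR) = 7012/(7012+84.4) = 0.988107
A(B) = MTBF/(MTBF+MTTR) = 9133/(9133+55.7) = 0.993938
A(C) = MTBF/(MTBF+MTTR) = 14960/(14960+114.1) = 0.992431
Series availability: 0.988107 × 0.993938 × 0.992431 = 0.9747

0.9747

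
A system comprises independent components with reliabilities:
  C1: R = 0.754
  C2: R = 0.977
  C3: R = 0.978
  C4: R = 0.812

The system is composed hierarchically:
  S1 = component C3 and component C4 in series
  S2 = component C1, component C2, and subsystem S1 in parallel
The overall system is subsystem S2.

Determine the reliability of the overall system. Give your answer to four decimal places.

0.9988

Series (C3 and C4): 0.978000 × 0.812000 = 0.794136
Parallel (C1, C2, and [0.794136]): 1 − (1 − 0.754000)(1 − 0.977000)(1 − 0.794136) = 0.9988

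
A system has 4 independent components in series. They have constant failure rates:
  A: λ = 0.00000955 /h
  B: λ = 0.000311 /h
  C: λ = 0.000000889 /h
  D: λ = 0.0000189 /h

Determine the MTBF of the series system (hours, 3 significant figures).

Series of exponential components: λ_sys = Σ λ_i
λ_sys = 0.00000955 + 0.000311 + 0.000000889 + 0.0000189 = 3.4034e-04 /h
MTBF = 1 / λ_sys = 2940 h

2940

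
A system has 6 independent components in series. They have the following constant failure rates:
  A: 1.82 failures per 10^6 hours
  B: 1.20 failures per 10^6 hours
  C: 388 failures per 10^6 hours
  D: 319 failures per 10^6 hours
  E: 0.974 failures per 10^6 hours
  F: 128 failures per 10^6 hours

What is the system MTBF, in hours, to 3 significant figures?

Series of exponential components: λ_sys = Σ λ_i
λ_sys = 0.00000182 + 0.00000120 + 0.000388 + 0.000319 + 0.000000974 + 0.000128 = 8.3899e-04 /h
MTBF = 1 / λ_sys = 1190 h

1190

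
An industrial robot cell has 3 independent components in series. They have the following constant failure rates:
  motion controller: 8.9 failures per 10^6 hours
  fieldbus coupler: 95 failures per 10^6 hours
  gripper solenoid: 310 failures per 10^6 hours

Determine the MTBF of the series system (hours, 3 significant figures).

Series of exponential components: λ_sys = Σ λ_i
λ_sys = 0.0000089 + 0.000095 + 0.00031 = 4.1390e-04 /h
MTBF = 1 / λ_sys = 2420 h

2420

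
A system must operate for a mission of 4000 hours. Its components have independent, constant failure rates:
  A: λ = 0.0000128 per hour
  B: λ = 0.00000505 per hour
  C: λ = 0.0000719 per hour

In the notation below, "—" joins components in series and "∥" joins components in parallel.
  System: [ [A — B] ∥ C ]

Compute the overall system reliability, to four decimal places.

0.9828

R(A) = exp(−0.0000128 × 4000) = 0.950089
R(B) = exp(−0.00000505 × 4000) = 0.980003
R(C) = exp(−0.0000719 × 4000) = 0.750062
Series (A and B): 0.950089 × 0.980003 = 0.931090
Parallel ([0.931090] and C): 1 − (1 − 0.931090)(1 − 0.750062) = 0.9828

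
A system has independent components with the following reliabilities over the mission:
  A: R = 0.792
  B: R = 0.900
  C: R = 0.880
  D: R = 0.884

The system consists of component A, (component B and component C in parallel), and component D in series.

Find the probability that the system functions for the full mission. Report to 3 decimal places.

0.692

Parallel (B and C): 1 − (1 − 0.90000)(1 − 0.88000) = 0.98800
Series (A, [0.98800], and D): 0.79200 × 0.98800 × 0.88400 = 0.692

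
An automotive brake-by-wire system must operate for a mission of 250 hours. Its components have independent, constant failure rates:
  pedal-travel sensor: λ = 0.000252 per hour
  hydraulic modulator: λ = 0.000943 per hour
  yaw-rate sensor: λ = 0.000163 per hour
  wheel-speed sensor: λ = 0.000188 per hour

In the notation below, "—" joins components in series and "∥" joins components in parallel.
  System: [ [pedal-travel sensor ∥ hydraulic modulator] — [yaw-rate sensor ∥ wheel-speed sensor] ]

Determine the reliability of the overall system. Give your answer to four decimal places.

R(pedal-travel sensor) = exp(−0.000252 × 250) = 0.938943
R(hydraulic modulator) = exp(−0.000943 × 250) = 0.789978
R(yaw-rate sensor) = exp(−0.000163 × 250) = 0.960069
R(wheel-speed sensor) = exp(−0.000188 × 250) = 0.954087
Parallel (pedal-travel sensor and hydraulic modulator): 1 − (1 − 0.938943)(1 − 0.789978) = 0.987177
Parallel (yaw-rate sensor and wheel-speed sensor): 1 − (1 − 0.960069)(1 − 0.954087) = 0.998167
Series ([0.987177] and [0.998167]): 0.987177 × 0.998167 = 0.9854

0.9854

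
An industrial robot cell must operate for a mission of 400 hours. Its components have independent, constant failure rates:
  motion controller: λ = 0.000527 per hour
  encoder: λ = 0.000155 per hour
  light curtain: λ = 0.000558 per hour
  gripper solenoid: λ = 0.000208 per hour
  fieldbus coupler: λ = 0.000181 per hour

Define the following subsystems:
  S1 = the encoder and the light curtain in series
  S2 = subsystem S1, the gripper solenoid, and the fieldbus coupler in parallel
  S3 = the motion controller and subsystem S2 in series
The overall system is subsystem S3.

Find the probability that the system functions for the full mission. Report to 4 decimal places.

0.8088

R(motion controller) = exp(−0.000527 × 400) = 0.809936
R(encoder) = exp(−0.000155 × 400) = 0.939883
R(light curtain) = exp(−0.000558 × 400) = 0.799955
R(gripper solenoid) = exp(−0.000208 × 400) = 0.920167
R(fieldbus coupler) = exp(−0.000181 × 400) = 0.930159
Series (encoder and light curtain): 0.939883 × 0.799955 = 0.751864
Parallel ([0.751864], gripper solenoid, and fieldbus coupler): 1 − (1 − 0.751864)(1 − 0.920167)(1 − 0.930159) = 0.998616
Series (motion controller and [0.998616]): 0.809936 × 0.998616 = 0.8088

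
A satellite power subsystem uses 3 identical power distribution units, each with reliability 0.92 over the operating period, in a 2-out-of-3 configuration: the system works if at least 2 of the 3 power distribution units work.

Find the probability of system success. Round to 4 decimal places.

0.9818

R = Σ_{i=2}^{3} C(3,i) p^i (1−p)^{3−i} with p = 0.92
C(3,2)·0.92^2·0.08^1 = 0.203136
C(3,3)·0.92^3·0.08^0 = 0.778688
Sum = 0.9818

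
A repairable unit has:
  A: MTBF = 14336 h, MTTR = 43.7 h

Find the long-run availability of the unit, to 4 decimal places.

A(A) = MTBF/(MTBF+MTTR) = 14336/(14336+43.7) = 0.9970

0.9970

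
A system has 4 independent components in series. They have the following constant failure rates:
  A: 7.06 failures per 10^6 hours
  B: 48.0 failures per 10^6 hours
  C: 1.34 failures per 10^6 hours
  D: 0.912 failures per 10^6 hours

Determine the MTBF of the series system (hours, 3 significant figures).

Series of exponential components: λ_sys = Σ λ_i
λ_sys = 0.00000706 + 0.0000480 + 0.00000134 + 0.000000912 = 5.7312e-05 /h
MTBF = 1 / λ_sys = 17400 h

17400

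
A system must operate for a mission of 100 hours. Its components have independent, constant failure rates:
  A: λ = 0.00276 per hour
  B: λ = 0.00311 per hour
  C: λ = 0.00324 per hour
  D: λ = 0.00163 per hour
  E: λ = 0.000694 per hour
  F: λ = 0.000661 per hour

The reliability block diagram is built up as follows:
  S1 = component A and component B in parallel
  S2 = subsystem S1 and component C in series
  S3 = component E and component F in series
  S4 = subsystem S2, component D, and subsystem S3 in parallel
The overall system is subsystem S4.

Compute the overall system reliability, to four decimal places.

0.9938

R(A) = exp(−0.00276 × 100) = 0.758813
R(B) = exp(−0.00311 × 100) = 0.732714
R(C) = exp(−0.00324 × 100) = 0.723250
R(D) = exp(−0.00163 × 100) = 0.849591
R(E) = exp(−0.000694 × 100) = 0.932953
R(F) = exp(−0.000661 × 100) = 0.936037
Parallel (A and B): 1 − (1 − 0.758813)(1 − 0.732714) = 0.935534
Series ([0.935534] and C): 0.935534 × 0.723250 = 0.676625
Series (E and F): 0.932953 × 0.936037 = 0.873279
Parallel ([0.676625], D, and [0.873279]): 1 − (1 − 0.676625)(1 − 0.849591)(1 − 0.873279) = 0.9938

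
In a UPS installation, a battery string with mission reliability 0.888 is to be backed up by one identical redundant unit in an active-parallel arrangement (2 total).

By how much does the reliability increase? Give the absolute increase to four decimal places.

R_before = 0.888
R_after = 1 − (1 − 0.888)^2 = 0.9875
ΔR = 0.9875 − 0.888 = 0.0995

0.0995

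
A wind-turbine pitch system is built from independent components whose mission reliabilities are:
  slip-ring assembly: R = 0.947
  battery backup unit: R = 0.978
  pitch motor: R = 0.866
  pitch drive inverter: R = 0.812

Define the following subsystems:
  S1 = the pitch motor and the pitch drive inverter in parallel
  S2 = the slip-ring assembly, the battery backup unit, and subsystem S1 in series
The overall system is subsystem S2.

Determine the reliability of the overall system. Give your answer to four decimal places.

0.9028

Parallel (pitch motor and pitch drive inverter): 1 − (1 − 0.866000)(1 − 0.812000) = 0.974808
Series (slip-ring assembly, battery backup unit, and [0.974808]): 0.947000 × 0.978000 × 0.974808 = 0.9028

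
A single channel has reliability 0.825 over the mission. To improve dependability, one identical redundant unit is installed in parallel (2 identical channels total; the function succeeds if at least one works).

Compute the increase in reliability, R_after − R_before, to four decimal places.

0.1444

R_before = 0.825
R_after = 1 − (1 − 0.825)^2 = 0.9694
ΔR = 0.9694 − 0.825 = 0.1444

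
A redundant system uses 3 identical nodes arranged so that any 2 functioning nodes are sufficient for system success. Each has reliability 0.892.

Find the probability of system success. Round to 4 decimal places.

R = Σ_{i=2}^{3} C(3,i) p^i (1−p)^{3−i} with p = 0.892
C(3,2)·0.892^2·0.108^1 = 0.257795
C(3,3)·0.892^3·0.108^0 = 0.709732
Sum = 0.9675

0.9675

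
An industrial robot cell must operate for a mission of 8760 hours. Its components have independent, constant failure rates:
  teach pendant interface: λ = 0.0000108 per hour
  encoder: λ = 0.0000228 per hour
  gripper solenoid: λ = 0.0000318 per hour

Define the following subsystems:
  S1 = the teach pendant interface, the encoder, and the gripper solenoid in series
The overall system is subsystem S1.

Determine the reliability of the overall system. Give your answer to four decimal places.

0.5639

R(teach pendant interface) = exp(−0.0000108 × 8760) = 0.909729
R(encoder) = exp(−0.0000228 × 8760) = 0.818953
R(gripper solenoid) = exp(−0.0000318 × 8760) = 0.756867
Series (teach pendant interface, encoder, and gripper solenoid): 0.909729 × 0.818953 × 0.756867 = 0.5639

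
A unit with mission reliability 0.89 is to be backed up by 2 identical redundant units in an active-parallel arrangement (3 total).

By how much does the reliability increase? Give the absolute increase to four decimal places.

R_before = 0.89
R_after = 1 − (1 − 0.89)^3 = 0.9987
ΔR = 0.9987 − 0.89 = 0.1087

0.1087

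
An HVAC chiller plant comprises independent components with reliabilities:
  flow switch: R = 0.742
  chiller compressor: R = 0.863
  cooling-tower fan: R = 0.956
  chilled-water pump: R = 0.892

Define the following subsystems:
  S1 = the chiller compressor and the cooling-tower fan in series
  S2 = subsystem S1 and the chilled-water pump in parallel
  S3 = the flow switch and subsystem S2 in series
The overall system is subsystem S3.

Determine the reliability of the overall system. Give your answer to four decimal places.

Series (chiller compressor and cooling-tower fan): 0.863000 × 0.956000 = 0.825028
Parallel ([0.825028] and chilled-water pump): 1 − (1 − 0.825028)(1 − 0.892000) = 0.981103
Series (flow switch and [0.981103]): 0.742000 × 0.981103 = 0.7280

0.7280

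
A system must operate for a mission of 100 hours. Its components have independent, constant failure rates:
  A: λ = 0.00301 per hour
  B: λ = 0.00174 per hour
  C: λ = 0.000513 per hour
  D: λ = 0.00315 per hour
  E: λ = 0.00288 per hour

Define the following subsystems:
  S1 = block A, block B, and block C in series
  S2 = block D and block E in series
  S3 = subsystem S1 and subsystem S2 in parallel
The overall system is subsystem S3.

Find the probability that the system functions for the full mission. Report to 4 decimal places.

0.8147

R(A) = exp(−0.00301 × 100) = 0.740078
R(B) = exp(−0.00174 × 100) = 0.840297
R(C) = exp(−0.000513 × 100) = 0.949994
R(D) = exp(−0.00315 × 100) = 0.729789
R(E) = exp(−0.00288 × 100) = 0.749762
Series (A, B, and C): 0.740078 × 0.840297 × 0.949994 = 0.590787
Series (D and E): 0.729789 × 0.749762 = 0.547168
Parallel ([0.590787] and [0.547168]): 1 − (1 − 0.590787)(1 − 0.547168) = 0.8147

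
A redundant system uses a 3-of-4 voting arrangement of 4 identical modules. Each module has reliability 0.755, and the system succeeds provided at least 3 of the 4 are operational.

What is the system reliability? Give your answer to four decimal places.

0.7467

R = Σ_{i=3}^{4} C(4,i) p^i (1−p)^{4−i} with p = 0.755
C(4,3)·0.755^3·0.245^1 = 0.421761
C(4,4)·0.755^4·0.245^0 = 0.324929
Sum = 0.7467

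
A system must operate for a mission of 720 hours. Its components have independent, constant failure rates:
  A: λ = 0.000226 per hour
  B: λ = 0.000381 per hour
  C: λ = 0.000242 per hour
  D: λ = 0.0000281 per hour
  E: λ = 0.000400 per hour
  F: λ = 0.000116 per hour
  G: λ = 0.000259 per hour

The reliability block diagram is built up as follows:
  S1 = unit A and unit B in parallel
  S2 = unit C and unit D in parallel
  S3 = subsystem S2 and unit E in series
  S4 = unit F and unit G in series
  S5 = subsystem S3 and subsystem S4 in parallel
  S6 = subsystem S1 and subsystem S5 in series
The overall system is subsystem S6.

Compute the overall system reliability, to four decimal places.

0.9063

R(A) = exp(−0.000226 × 720) = 0.849829
R(B) = exp(−0.000381 × 720) = 0.760089
R(C) = exp(−0.000242 × 720) = 0.840095
R(D) = exp(−0.0000281 × 720) = 0.979971
R(E) = exp(−0.000400 × 720) = 0.749762
R(F) = exp(−0.000116 × 720) = 0.919873
R(G) = exp(−0.000259 × 720) = 0.829875
Parallel (A and B): 1 − (1 − 0.849829)(1 − 0.760089) = 0.963972
Parallel (C and D): 1 − (1 − 0.840095)(1 − 0.979971) = 0.996797
Series ([0.996797] and E): 0.996797 × 0.749762 = 0.747361
Series (F and G): 0.919873 × 0.829875 = 0.763380
Parallel ([0.747361] and [0.763380]): 1 − (1 − 0.747361)(1 − 0.763380) = 0.940221
Series ([0.963972] and [0.940221]): 0.963972 × 0.940221 = 0.9063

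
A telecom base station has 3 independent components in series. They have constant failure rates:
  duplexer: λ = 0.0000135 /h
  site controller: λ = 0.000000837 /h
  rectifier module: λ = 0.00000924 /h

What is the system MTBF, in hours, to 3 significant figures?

Series of exponential components: λ_sys = Σ λ_i
λ_sys = 0.0000135 + 0.000000837 + 0.00000924 = 2.3577e-05 /h
MTBF = 1 / λ_sys = 42400 h

42400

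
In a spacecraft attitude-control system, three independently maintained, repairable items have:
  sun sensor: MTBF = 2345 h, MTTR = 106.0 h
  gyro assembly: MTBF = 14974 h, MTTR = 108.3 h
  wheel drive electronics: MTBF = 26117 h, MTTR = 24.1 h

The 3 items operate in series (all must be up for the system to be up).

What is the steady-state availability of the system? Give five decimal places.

A(sun sensor) = MTBF/(MTBF+MTTR) = 2345/(2345+106.0) = 0.956752
A(gyro assembly) = MTBF/(MTBF+MTTR) = 14974/(14974+108.3) = 0.992819
A(wheel drive electronics) = MTBF/(MTBF+MTTR) = 26117/(26117+24.1) = 0.999078
Series availability: 0.956752 × 0.992819 × 0.999078 = 0.94901

0.94901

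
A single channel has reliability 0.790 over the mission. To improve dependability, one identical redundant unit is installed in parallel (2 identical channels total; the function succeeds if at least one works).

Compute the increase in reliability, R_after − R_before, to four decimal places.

R_before = 0.790
R_after = 1 − (1 − 0.790)^2 = 0.9559
ΔR = 0.9559 − 0.790 = 0.1659

0.1659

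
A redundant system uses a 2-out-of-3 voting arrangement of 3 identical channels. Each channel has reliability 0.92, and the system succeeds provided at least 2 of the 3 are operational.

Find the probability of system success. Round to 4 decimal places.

R = Σ_{i=2}^{3} C(3,i) p^i (1−p)^{3−i} with p = 0.92
C(3,2)·0.92^2·0.08^1 = 0.203136
C(3,3)·0.92^3·0.08^0 = 0.778688
Sum = 0.9818

0.9818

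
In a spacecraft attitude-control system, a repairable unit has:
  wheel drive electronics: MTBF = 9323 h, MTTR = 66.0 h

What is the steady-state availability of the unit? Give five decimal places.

A(wheel drive electronics) = MTBF/(MTBF+MTTR) = 9323/(9323+66.0) = 0.99297

0.99297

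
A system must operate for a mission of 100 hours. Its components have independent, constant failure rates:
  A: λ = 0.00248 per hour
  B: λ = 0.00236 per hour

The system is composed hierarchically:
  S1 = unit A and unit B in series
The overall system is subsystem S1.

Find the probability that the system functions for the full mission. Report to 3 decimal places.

0.616

R(A) = exp(−0.00248 × 100) = 0.78036
R(B) = exp(−0.00236 × 100) = 0.78978
Series (A and B): 0.78036 × 0.78978 = 0.616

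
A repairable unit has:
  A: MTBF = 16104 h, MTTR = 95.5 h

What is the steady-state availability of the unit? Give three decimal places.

A(A) = MTBF/(MTBF+MTTR) = 16104/(16104+95.5) = 0.994

0.994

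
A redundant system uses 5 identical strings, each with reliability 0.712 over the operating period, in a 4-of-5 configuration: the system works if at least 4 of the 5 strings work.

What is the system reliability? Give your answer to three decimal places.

R = Σ_{i=4}^{5} C(5,i) p^i (1−p)^{5−i} with p = 0.712
C(5,4)·0.712^4·0.288^1 = 0.37007
C(5,5)·0.712^5·0.288^0 = 0.18298
Sum = 0.553

0.553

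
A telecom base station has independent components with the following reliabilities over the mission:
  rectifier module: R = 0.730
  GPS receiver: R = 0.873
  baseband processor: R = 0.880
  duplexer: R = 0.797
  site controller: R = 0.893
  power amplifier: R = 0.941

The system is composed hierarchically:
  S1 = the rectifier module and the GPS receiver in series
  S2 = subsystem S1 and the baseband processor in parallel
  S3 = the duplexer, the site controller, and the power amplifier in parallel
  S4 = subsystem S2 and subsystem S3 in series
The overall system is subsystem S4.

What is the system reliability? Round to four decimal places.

0.9552

Series (rectifier module and GPS receiver): 0.730000 × 0.873000 = 0.637290
Parallel ([0.637290] and baseband processor): 1 − (1 − 0.637290)(1 − 0.880000) = 0.956475
Parallel (duplexer, site controller, and power amplifier): 1 − (1 − 0.797000)(1 − 0.893000)(1 − 0.941000) = 0.998718
Series ([0.956475] and [0.998718]): 0.956475 × 0.998718 = 0.9552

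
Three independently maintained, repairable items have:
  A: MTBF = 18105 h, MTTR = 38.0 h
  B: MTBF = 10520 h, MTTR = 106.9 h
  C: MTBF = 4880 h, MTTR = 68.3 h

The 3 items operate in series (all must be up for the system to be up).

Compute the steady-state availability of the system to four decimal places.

A(A) = MTBF/(MTBF+MTTR) = 18105/(18105+38.0) = 0.997906
A(B) = MTBF/(MTBF+MTTR) = 10520/(10520+106.9) = 0.989941
A(C) = MTBF/(MTBF+MTTR) = 4880/(4880+68.3) = 0.986197
Series availability: 0.997906 × 0.989941 × 0.986197 = 0.9742

0.9742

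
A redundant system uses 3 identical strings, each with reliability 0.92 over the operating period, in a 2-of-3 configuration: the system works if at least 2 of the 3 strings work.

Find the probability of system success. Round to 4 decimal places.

R = Σ_{i=2}^{3} C(3,i) p^i (1−p)^{3−i} with p = 0.92
C(3,2)·0.92^2·0.08^1 = 0.203136
C(3,3)·0.92^3·0.08^0 = 0.778688
Sum = 0.9818

0.9818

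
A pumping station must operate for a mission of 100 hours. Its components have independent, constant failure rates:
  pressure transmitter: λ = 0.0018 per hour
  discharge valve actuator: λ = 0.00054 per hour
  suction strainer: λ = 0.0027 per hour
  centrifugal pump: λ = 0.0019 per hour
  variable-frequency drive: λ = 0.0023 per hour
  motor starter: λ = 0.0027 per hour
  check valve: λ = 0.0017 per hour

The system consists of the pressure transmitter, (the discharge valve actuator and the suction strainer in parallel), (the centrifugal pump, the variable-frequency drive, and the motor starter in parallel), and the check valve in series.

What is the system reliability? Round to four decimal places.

R(pressure transmitter) = exp(−0.0018 × 100) = 0.835270
R(discharge valve actuator) = exp(−0.00054 × 100) = 0.947432
R(suction strainer) = exp(−0.0027 × 100) = 0.763379
R(centrifugal pump) = exp(−0.0019 × 100) = 0.826959
R(variable-frequency drive) = exp(−0.0023 × 100) = 0.794534
R(motor starter) = exp(−0.0027 × 100) = 0.763379
R(check valve) = exp(−0.0017 × 100) = 0.843665
Parallel (discharge valve actuator and suction strainer): 1 − (1 − 0.947432)(1 − 0.763379) = 0.987561
Parallel (centrifugal pump, variable-frequency drive, and motor starter): 1 − (1 − 0.826959)(1 − 0.794534)(1 − 0.763379) = 0.991587
Series (pressure transmitter, [0.987561], [0.991587], and check valve): 0.835270 × 0.987561 × 0.991587 × 0.843665 = 0.6901

0.6901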